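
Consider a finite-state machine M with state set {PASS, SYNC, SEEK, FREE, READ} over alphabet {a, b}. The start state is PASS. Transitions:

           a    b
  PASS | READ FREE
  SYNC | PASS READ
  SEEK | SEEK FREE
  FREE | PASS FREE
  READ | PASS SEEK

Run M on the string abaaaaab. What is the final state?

start at PASS
read 'a': PASS → READ
read 'b': READ → SEEK
read 'a': SEEK → SEEK
read 'a': SEEK → SEEK
read 'a': SEEK → SEEK
read 'a': SEEK → SEEK
read 'a': SEEK → SEEK
read 'b': SEEK → FREE

FREE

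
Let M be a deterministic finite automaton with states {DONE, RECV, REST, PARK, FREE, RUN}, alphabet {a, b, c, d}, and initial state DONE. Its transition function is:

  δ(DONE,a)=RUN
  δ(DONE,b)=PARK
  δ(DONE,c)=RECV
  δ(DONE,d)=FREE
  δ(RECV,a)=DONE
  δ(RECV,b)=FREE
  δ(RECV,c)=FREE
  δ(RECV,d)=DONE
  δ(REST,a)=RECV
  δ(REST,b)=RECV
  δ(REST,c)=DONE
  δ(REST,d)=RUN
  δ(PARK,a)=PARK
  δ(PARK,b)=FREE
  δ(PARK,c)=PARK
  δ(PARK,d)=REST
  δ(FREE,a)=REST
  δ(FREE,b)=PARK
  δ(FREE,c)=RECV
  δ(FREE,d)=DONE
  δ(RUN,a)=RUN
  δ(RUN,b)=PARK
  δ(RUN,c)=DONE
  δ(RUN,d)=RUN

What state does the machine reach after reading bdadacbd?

start at DONE
read 'b': DONE → PARK
read 'd': PARK → REST
read 'a': REST → RECV
read 'd': RECV → DONE
read 'a': DONE → RUN
read 'c': RUN → DONE
read 'b': DONE → PARK
read 'd': PARK → REST

REST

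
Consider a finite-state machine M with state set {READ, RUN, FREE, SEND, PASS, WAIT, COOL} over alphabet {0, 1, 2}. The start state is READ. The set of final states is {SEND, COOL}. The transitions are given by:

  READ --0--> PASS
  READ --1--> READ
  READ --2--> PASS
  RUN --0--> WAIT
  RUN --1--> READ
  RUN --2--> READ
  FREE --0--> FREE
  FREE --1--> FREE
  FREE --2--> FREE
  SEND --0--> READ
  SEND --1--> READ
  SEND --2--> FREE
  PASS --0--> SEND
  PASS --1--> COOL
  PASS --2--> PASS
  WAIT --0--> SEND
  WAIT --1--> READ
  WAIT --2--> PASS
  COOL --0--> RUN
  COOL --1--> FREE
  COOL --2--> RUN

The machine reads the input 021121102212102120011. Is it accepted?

No

READ → PASS → PASS → COOL → FREE → FREE → FREE → FREE → FREE → FREE → FREE → FREE → FREE → FREE → FREE → FREE → FREE → FREE → FREE → FREE → FREE → FREE
End state FREE is not accepting.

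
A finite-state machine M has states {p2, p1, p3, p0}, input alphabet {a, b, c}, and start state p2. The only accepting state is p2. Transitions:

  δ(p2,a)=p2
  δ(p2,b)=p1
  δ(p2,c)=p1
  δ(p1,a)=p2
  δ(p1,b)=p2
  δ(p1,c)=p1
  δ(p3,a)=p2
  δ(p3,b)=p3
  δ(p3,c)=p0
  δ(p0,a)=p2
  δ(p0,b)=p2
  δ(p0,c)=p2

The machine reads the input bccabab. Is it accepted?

p2 → p1 → p1 → p1 → p2 → p1 → p2 → p1
End state p1 is not accepting.

No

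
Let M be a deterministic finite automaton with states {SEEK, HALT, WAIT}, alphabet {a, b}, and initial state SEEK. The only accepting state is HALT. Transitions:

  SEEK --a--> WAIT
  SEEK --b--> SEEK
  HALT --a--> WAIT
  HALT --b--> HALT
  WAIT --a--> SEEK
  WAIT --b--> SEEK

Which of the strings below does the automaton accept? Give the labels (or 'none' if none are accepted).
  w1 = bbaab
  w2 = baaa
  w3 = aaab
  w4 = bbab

w1:
  start at SEEK
  read 'b': SEEK → SEEK
  read 'b': SEEK → SEEK
  read 'a': SEEK → WAIT
  read 'a': WAIT → SEEK
  read 'b': SEEK → SEEK
  end SEEK, rejected
w2:
  start at SEEK
  read 'b': SEEK → SEEK
  read 'a': SEEK → WAIT
  read 'a': WAIT → SEEK
  read 'a': SEEK → WAIT
  end WAIT, rejected
w3:
  start at SEEK
  read 'a': SEEK → WAIT
  read 'a': WAIT → SEEK
  read 'a': SEEK → WAIT
  read 'b': WAIT → SEEK
  end SEEK, rejected
w4:
  start at SEEK
  read 'b': SEEK → SEEK
  read 'b': SEEK → SEEK
  read 'a': SEEK → WAIT
  read 'b': WAIT → SEEK
  end SEEK, rejected

none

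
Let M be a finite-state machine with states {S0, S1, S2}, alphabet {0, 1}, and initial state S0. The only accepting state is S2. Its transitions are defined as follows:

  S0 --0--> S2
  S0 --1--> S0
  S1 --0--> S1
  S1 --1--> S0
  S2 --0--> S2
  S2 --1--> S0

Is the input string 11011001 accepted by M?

start at S0
read '1': S0 → S0
read '1': S0 → S0
read '0': S0 → S2
read '1': S2 → S0
read '1': S0 → S0
read '0': S0 → S2
read '0': S2 → S2
read '1': S2 → S0
End state S0 is not accepting.

No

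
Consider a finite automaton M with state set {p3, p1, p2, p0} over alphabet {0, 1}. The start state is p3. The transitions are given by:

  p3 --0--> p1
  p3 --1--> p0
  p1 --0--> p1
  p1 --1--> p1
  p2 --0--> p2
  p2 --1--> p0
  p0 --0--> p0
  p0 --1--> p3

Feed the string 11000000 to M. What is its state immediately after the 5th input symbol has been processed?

Trace: p3 -1-> p0 -1-> p3 -0-> p1 -0-> p1 -0-> p1
After 5 symbols: p1.

p1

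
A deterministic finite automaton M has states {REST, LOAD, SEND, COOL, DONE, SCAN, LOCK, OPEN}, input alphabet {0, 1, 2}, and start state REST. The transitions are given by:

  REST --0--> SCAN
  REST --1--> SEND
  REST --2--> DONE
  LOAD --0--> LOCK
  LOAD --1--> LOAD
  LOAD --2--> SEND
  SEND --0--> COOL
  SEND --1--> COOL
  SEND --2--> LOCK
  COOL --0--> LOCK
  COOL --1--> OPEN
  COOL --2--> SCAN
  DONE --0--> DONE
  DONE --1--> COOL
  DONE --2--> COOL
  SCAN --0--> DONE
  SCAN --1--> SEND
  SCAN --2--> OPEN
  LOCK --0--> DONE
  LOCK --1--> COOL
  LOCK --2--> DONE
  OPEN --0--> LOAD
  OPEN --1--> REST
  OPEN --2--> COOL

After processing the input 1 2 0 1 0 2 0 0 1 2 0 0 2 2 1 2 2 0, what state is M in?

DONE

Trace: REST -1-> SEND -2-> LOCK -0-> DONE -1-> COOL -0-> LOCK -2-> DONE -0-> DONE -0-> DONE -1-> COOL -2-> SCAN -0-> DONE -0-> DONE -2-> COOL -2-> SCAN -1-> SEND -2-> LOCK -2-> DONE -0-> DONE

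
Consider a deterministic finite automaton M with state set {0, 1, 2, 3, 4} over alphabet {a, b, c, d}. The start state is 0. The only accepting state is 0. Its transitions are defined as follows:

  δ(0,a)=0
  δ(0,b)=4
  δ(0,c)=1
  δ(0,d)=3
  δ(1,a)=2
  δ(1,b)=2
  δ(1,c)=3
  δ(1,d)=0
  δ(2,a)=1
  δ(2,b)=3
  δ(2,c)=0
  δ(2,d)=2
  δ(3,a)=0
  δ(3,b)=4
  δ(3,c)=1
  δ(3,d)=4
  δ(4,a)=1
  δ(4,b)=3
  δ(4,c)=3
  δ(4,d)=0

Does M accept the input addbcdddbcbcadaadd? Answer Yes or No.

No

Trace: 0 -a-> 0 -d-> 3 -d-> 4 -b-> 3 -c-> 1 -d-> 0 -d-> 3 -d-> 4 -b-> 3 -c-> 1 -b-> 2 -c-> 0 -a-> 0 -d-> 3 -a-> 0 -a-> 0 -d-> 3 -d-> 4
End state 4 is not accepting.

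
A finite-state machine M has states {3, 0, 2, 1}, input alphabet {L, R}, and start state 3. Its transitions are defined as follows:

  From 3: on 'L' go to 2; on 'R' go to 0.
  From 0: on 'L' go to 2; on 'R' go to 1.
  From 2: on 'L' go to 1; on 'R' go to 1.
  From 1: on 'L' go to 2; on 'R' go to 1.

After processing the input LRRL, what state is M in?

2

3 → 2 → 1 → 1 → 2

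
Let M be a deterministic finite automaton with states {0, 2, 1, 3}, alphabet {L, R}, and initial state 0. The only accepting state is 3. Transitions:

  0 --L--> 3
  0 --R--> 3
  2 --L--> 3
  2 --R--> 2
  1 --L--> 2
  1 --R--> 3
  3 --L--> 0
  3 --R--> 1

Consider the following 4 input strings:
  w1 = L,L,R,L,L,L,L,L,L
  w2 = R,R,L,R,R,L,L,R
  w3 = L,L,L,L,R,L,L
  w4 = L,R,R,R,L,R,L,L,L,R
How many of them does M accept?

3

w1:
  start at 0
  read 'L': 0 → 3
  read 'L': 3 → 0
  read 'R': 0 → 3
  read 'L': 3 → 0
  read 'L': 0 → 3
  read 'L': 3 → 0
  read 'L': 0 → 3
  read 'L': 3 → 0
  read 'L': 0 → 3
  end 3, accepted
w2:
  start at 0
  read 'R': 0 → 3
  read 'R': 3 → 1
  read 'L': 1 → 2
  read 'R': 2 → 2
  read 'R': 2 → 2
  read 'L': 2 → 3
  read 'L': 3 → 0
  read 'R': 0 → 3
  end 3, accepted
w3:
  start at 0
  read 'L': 0 → 3
  read 'L': 3 → 0
  read 'L': 0 → 3
  read 'L': 3 → 0
  read 'R': 0 → 3
  read 'L': 3 → 0
  read 'L': 0 → 3
  end 3, accepted
w4:
  start at 0
  read 'L': 0 → 3
  read 'R': 3 → 1
  read 'R': 1 → 3
  read 'R': 3 → 1
  read 'L': 1 → 2
  read 'R': 2 → 2
  read 'L': 2 → 3
  read 'L': 3 → 0
  read 'L': 0 → 3
  read 'R': 3 → 1
  end 1, rejected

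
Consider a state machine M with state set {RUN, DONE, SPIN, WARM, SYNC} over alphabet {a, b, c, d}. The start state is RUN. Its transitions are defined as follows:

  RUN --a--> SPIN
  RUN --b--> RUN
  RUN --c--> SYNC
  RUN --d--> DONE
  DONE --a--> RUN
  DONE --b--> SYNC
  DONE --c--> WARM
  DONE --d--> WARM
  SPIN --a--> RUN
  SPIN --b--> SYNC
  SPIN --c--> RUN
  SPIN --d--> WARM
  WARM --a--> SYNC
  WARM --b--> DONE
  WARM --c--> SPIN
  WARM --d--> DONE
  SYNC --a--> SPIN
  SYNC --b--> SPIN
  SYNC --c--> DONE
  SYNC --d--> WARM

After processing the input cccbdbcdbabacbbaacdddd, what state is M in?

DONE

Trace: RUN -c-> SYNC -c-> DONE -c-> WARM -b-> DONE -d-> WARM -b-> DONE -c-> WARM -d-> DONE -b-> SYNC -a-> SPIN -b-> SYNC -a-> SPIN -c-> RUN -b-> RUN -b-> RUN -a-> SPIN -a-> RUN -c-> SYNC -d-> WARM -d-> DONE -d-> WARM -d-> DONE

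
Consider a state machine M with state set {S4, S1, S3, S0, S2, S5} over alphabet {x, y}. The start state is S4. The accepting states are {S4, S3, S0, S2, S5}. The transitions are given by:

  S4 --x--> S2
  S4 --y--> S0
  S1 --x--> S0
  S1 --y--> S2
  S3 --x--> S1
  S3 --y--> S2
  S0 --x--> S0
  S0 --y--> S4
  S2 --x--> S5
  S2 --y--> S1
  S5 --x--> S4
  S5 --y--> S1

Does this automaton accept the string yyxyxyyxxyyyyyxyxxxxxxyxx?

Yes

S4 → S0 → S4 → S2 → S1 → S0 → S4 → S0 → S0 → S0 → S4 → S0 → S4 → S0 → S4 → S2 → S1 → S0 → S0 → S0 → S0 → S0 → S0 → S4 → S2 → S5
End state S5 is accepting.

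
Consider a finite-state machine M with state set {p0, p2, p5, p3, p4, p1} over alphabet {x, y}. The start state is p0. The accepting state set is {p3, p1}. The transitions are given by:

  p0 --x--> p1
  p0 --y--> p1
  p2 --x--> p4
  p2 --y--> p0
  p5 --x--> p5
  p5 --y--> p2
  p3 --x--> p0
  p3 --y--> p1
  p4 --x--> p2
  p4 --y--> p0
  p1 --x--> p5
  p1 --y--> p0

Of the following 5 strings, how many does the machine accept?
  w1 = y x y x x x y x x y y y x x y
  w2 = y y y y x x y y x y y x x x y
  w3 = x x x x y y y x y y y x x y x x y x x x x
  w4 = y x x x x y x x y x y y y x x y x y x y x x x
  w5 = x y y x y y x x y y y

1

w1: Trace: p0 -y-> p1 -x-> p5 -y-> p2 -x-> p4 -x-> p2 -x-> p4 -y-> p0 -x-> p1 -x-> p5 -y-> p2 -y-> p0 -y-> p1 -x-> p5 -x-> p5 -y-> p2  → end p2, rejected
w2: Trace: p0 -y-> p1 -y-> p0 -y-> p1 -y-> p0 -x-> p1 -x-> p5 -y-> p2 -y-> p0 -x-> p1 -y-> p0 -y-> p1 -x-> p5 -x-> p5 -x-> p5 -y-> p2  → end p2, rejected
w3: Trace: p0 -x-> p1 -x-> p5 -x-> p5 -x-> p5 -y-> p2 -y-> p0 -y-> p1 -x-> p5 -y-> p2 -y-> p0 -y-> p1 -x-> p5 -x-> p5 -y-> p2 -x-> p4 -x-> p2 -y-> p0 -x-> p1 -x-> p5 -x-> p5 -x-> p5  → end p5, rejected
w4: Trace: p0 -y-> p1 -x-> p5 -x-> p5 -x-> p5 -x-> p5 -y-> p2 -x-> p4 -x-> p2 -y-> p0 -x-> p1 -y-> p0 -y-> p1 -y-> p0 -x-> p1 -x-> p5 -y-> p2 -x-> p4 -y-> p0 -x-> p1 -y-> p0 -x-> p1 -x-> p5 -x-> p5  → end p5, rejected
w5: Trace: p0 -x-> p1 -y-> p0 -y-> p1 -x-> p5 -y-> p2 -y-> p0 -x-> p1 -x-> p5 -y-> p2 -y-> p0 -y-> p1  → end p1, accepted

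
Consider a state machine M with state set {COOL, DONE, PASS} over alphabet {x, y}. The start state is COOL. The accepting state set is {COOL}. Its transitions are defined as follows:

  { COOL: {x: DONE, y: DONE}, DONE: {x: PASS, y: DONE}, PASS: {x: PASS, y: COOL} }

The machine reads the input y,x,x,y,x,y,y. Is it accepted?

Trace: COOL -y-> DONE -x-> PASS -x-> PASS -y-> COOL -x-> DONE -y-> DONE -y-> DONE
End state DONE is not accepting.

No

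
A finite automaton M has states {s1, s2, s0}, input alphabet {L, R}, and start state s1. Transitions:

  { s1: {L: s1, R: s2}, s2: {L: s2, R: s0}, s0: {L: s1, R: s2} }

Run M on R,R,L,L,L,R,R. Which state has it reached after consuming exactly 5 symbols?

s1

start at s1
read 'R': s1 → s2
read 'R': s2 → s0
read 'L': s0 → s1
read 'L': s1 → s1
read 'L': s1 → s1
After 5 symbols: s1.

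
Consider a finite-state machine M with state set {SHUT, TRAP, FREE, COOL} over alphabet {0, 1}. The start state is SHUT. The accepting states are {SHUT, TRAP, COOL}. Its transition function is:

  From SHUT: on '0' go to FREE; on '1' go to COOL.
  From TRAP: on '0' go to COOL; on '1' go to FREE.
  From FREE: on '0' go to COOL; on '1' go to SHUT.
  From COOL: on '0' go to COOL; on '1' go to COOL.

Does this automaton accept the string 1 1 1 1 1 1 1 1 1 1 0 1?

Yes

start at SHUT
read '1': SHUT → COOL
read '1': COOL → COOL
read '1': COOL → COOL
read '1': COOL → COOL
read '1': COOL → COOL
read '1': COOL → COOL
read '1': COOL → COOL
read '1': COOL → COOL
read '1': COOL → COOL
read '1': COOL → COOL
read '0': COOL → COOL
read '1': COOL → COOL
End state COOL is accepting.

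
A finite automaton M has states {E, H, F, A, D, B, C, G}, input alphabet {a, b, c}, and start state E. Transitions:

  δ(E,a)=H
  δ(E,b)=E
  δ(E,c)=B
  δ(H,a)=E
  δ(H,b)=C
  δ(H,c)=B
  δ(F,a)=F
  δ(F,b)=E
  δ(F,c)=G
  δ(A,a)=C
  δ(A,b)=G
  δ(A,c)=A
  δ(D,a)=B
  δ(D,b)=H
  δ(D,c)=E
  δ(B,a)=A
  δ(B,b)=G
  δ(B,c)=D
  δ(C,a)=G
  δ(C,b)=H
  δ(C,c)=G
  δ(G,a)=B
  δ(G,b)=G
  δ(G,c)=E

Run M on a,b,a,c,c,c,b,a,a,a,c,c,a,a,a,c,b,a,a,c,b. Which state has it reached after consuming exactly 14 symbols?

start at E
read 'a': E → H
read 'b': H → C
read 'a': C → G
read 'c': G → E
read 'c': E → B
read 'c': B → D
read 'b': D → H
read 'a': H → E
read 'a': E → H
read 'a': H → E
read 'c': E → B
read 'c': B → D
read 'a': D → B
read 'a': B → A
After 14 symbols: A.

A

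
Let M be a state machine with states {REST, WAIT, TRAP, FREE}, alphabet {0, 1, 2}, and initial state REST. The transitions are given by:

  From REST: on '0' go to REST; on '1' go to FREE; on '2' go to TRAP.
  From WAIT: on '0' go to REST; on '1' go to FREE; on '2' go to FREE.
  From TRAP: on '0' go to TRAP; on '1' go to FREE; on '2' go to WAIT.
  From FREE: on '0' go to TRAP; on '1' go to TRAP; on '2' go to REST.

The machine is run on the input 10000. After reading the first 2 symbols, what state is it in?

TRAP

REST → FREE → TRAP
After 2 symbols: TRAP.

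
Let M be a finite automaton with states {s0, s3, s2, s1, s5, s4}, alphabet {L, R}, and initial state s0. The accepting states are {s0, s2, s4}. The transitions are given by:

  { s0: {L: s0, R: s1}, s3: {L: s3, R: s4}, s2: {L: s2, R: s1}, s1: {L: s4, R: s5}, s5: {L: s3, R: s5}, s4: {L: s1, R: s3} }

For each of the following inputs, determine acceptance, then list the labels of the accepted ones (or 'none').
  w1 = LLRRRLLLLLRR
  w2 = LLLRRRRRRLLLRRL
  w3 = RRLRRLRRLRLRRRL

none

w1: s0 → s0 → s0 → s1 → s5 → s5 → s3 → s3 → s3 → s3 → s3 → s4 → s3  → end s3, rejected
w2: s0 → s0 → s0 → s0 → s1 → s5 → s5 → s5 → s5 → s5 → s3 → s3 → s3 → s4 → s3 → s3  → end s3, rejected
w3: s0 → s1 → s5 → s3 → s4 → s3 → s3 → s4 → s3 → s3 → s4 → s1 → s5 → s5 → s5 → s3  → end s3, rejected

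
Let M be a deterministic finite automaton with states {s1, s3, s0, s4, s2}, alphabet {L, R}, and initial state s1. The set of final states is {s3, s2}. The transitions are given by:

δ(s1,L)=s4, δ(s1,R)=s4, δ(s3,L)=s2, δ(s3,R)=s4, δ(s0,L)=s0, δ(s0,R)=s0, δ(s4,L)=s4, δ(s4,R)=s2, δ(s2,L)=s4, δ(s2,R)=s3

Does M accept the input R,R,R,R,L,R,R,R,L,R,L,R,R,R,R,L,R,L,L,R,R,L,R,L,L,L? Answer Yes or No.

No

s1 → s4 → s2 → s3 → s4 → s4 → s2 → s3 → s4 → s4 → s2 → s4 → s2 → s3 → s4 → s2 → s4 → s2 → s4 → s4 → s2 → s3 → s2 → s3 → s2 → s4 → s4
End state s4 is not accepting.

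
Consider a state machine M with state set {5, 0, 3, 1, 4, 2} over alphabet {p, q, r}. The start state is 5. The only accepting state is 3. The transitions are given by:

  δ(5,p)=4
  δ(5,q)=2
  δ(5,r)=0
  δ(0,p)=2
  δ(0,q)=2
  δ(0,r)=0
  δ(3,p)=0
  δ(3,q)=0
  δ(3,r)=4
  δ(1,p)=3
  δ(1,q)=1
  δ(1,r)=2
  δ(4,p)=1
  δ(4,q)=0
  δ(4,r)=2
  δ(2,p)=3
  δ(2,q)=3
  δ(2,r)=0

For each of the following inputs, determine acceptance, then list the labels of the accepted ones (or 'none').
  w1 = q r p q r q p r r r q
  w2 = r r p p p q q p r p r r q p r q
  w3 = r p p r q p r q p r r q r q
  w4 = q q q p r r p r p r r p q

w4

w1:
  start at 5
  read 'q': 5 → 2
  read 'r': 2 → 0
  read 'p': 0 → 2
  read 'q': 2 → 3
  read 'r': 3 → 4
  read 'q': 4 → 0
  read 'p': 0 → 2
  read 'r': 2 → 0
  read 'r': 0 → 0
  read 'r': 0 → 0
  read 'q': 0 → 2
  end 2, rejected
w2:
  start at 5
  read 'r': 5 → 0
  read 'r': 0 → 0
  read 'p': 0 → 2
  read 'p': 2 → 3
  read 'p': 3 → 0
  read 'q': 0 → 2
  read 'q': 2 → 3
  read 'p': 3 → 0
  read 'r': 0 → 0
  read 'p': 0 → 2
  read 'r': 2 → 0
  read 'r': 0 → 0
  read 'q': 0 → 2
  read 'p': 2 → 3
  read 'r': 3 → 4
  read 'q': 4 → 0
  end 0, rejected
w3:
  start at 5
  read 'r': 5 → 0
  read 'p': 0 → 2
  read 'p': 2 → 3
  read 'r': 3 → 4
  read 'q': 4 → 0
  read 'p': 0 → 2
  read 'r': 2 → 0
  read 'q': 0 → 2
  read 'p': 2 → 3
  read 'r': 3 → 4
  read 'r': 4 → 2
  read 'q': 2 → 3
  read 'r': 3 → 4
  read 'q': 4 → 0
  end 0, rejected
w4:
  start at 5
  read 'q': 5 → 2
  read 'q': 2 → 3
  read 'q': 3 → 0
  read 'p': 0 → 2
  read 'r': 2 → 0
  read 'r': 0 → 0
  read 'p': 0 → 2
  read 'r': 2 → 0
  read 'p': 0 → 2
  read 'r': 2 → 0
  read 'r': 0 → 0
  read 'p': 0 → 2
  read 'q': 2 → 3
  end 3, accepted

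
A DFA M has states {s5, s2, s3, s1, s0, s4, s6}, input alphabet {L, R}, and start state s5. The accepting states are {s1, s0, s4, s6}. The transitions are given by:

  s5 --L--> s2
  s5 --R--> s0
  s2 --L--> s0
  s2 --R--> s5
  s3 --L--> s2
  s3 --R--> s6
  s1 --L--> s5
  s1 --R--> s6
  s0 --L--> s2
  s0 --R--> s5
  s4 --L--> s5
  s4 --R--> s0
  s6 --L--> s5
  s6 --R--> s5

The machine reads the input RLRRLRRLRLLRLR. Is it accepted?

start at s5
read 'R': s5 → s0
read 'L': s0 → s2
read 'R': s2 → s5
read 'R': s5 → s0
read 'L': s0 → s2
read 'R': s2 → s5
read 'R': s5 → s0
read 'L': s0 → s2
read 'R': s2 → s5
read 'L': s5 → s2
read 'L': s2 → s0
read 'R': s0 → s5
read 'L': s5 → s2
read 'R': s2 → s5
End state s5 is not accepting.

No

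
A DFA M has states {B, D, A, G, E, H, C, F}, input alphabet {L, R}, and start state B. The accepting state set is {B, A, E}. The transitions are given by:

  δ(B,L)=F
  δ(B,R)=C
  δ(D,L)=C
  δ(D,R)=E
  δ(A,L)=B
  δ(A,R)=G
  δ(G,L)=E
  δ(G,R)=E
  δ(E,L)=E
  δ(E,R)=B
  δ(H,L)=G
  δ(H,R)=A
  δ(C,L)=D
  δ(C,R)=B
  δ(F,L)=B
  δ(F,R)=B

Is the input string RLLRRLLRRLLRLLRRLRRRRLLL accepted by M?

start at B
read 'R': B → C
read 'L': C → D
read 'L': D → C
read 'R': C → B
read 'R': B → C
read 'L': C → D
read 'L': D → C
read 'R': C → B
read 'R': B → C
read 'L': C → D
read 'L': D → C
read 'R': C → B
read 'L': B → F
read 'L': F → B
read 'R': B → C
read 'R': C → B
read 'L': B → F
read 'R': F → B
read 'R': B → C
read 'R': C → B
read 'R': B → C
read 'L': C → D
read 'L': D → C
read 'L': C → D
End state D is not accepting.

No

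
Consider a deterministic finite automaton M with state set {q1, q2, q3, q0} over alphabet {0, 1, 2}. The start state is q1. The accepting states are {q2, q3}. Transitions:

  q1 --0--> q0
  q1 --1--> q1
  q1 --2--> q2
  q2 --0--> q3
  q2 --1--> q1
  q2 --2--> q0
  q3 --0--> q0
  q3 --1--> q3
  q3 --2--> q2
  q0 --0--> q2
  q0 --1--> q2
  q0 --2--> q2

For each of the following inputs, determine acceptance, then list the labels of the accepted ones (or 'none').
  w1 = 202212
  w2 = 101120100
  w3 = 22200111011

w1: Trace: q1 -2-> q2 -0-> q3 -2-> q2 -2-> q0 -1-> q2 -2-> q0  → end q0, rejected
w2: Trace: q1 -1-> q1 -0-> q0 -1-> q2 -1-> q1 -2-> q2 -0-> q3 -1-> q3 -0-> q0 -0-> q2  → end q2, accepted
w3: Trace: q1 -2-> q2 -2-> q0 -2-> q2 -0-> q3 -0-> q0 -1-> q2 -1-> q1 -1-> q1 -0-> q0 -1-> q2 -1-> q1  → end q1, rejected

w2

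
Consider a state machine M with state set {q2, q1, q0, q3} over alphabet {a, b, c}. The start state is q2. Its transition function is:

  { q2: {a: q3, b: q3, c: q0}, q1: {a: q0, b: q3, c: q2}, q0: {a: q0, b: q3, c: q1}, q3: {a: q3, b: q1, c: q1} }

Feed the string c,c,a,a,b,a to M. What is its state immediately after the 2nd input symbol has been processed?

q1

Trace: q2 -c-> q0 -c-> q1
After 2 symbols: q1.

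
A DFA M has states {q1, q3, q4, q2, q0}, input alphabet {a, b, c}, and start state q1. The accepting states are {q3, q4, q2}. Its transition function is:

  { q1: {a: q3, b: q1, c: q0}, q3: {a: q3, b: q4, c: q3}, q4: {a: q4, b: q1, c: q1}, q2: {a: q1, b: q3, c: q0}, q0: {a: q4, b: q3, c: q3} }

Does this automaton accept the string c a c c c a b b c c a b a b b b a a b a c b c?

q1 → q0 → q4 → q1 → q0 → q3 → q3 → q4 → q1 → q0 → q3 → q3 → q4 → q4 → q1 → q1 → q1 → q3 → q3 → q4 → q4 → q1 → q1 → q0
End state q0 is not accepting.

No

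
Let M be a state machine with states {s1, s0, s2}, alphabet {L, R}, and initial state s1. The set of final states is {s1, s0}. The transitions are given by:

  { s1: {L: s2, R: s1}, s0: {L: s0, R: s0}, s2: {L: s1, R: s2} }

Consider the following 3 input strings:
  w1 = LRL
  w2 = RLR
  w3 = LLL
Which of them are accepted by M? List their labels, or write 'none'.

w1

w1:
  start at s1
  read 'L': s1 → s2
  read 'R': s2 → s2
  read 'L': s2 → s1
  end s1, accepted
w2:
  start at s1
  read 'R': s1 → s1
  read 'L': s1 → s2
  read 'R': s2 → s2
  end s2, rejected
w3:
  start at s1
  read 'L': s1 → s2
  read 'L': s2 → s1
  read 'L': s1 → s2
  end s2, rejected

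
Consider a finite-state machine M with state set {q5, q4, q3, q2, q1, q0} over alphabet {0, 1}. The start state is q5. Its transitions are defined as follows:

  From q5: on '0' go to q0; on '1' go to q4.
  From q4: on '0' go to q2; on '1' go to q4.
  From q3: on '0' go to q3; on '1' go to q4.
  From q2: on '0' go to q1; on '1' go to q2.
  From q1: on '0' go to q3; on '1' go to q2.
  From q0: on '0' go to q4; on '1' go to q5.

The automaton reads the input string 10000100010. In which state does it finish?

q2

start at q5
read '1': q5 → q4
read '0': q4 → q2
read '0': q2 → q1
read '0': q1 → q3
read '0': q3 → q3
read '1': q3 → q4
read '0': q4 → q2
read '0': q2 → q1
read '0': q1 → q3
read '1': q3 → q4
read '0': q4 → q2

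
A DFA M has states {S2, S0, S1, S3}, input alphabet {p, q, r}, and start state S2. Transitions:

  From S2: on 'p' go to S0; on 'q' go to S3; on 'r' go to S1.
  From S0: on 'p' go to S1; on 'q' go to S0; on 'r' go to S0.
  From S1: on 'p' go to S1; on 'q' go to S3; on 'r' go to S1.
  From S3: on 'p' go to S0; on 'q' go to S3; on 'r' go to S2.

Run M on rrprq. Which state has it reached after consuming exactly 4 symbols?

S1

S2 → S1 → S1 → S1 → S1
After 4 symbols: S1.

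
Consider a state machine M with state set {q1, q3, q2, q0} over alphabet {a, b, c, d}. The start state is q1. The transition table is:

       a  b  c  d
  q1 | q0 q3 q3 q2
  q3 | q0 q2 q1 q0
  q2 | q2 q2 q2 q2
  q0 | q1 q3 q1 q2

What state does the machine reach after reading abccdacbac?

Trace: q1 -a-> q0 -b-> q3 -c-> q1 -c-> q3 -d-> q0 -a-> q1 -c-> q3 -b-> q2 -a-> q2 -c-> q2

q2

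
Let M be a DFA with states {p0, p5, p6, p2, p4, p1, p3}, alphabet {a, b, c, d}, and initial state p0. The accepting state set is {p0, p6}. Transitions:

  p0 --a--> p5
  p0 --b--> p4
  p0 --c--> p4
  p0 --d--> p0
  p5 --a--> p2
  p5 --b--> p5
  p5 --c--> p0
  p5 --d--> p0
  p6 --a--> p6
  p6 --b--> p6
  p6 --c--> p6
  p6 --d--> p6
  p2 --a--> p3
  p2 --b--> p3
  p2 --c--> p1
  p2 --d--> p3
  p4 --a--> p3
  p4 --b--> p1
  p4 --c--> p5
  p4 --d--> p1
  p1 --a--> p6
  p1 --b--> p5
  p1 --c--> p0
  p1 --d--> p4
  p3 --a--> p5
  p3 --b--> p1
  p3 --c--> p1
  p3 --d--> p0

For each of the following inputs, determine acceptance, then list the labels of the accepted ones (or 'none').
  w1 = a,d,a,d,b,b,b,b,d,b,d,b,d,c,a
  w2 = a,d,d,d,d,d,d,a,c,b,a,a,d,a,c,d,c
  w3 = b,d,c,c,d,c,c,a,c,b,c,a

w1: Trace: p0 -a-> p5 -d-> p0 -a-> p5 -d-> p0 -b-> p4 -b-> p1 -b-> p5 -b-> p5 -d-> p0 -b-> p4 -d-> p1 -b-> p5 -d-> p0 -c-> p4 -a-> p3  → end p3, rejected
w2: Trace: p0 -a-> p5 -d-> p0 -d-> p0 -d-> p0 -d-> p0 -d-> p0 -d-> p0 -a-> p5 -c-> p0 -b-> p4 -a-> p3 -a-> p5 -d-> p0 -a-> p5 -c-> p0 -d-> p0 -c-> p4  → end p4, rejected
w3: Trace: p0 -b-> p4 -d-> p1 -c-> p0 -c-> p4 -d-> p1 -c-> p0 -c-> p4 -a-> p3 -c-> p1 -b-> p5 -c-> p0 -a-> p5  → end p5, rejected

none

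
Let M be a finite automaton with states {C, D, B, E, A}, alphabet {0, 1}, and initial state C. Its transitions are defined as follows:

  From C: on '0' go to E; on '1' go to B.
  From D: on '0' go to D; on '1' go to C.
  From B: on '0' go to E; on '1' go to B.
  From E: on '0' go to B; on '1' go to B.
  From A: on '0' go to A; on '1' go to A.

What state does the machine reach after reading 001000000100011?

B

C → E → B → B → E → B → E → B → E → B → B → E → B → E → B → B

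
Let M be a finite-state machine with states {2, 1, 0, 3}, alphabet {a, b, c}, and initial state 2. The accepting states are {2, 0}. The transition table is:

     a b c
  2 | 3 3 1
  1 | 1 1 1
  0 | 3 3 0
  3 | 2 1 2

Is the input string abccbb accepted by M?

2 → 3 → 1 → 1 → 1 → 1 → 1
End state 1 is not accepting.

No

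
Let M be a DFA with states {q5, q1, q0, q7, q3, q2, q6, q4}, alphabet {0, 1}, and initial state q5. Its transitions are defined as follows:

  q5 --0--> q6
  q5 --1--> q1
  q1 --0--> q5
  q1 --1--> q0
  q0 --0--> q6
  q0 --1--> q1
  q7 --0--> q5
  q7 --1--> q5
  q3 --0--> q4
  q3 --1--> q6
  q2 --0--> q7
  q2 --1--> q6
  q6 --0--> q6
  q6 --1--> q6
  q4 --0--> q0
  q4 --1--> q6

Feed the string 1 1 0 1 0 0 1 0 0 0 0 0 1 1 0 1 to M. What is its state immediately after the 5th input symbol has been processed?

q6

start at q5
read '1': q5 → q1
read '1': q1 → q0
read '0': q0 → q6
read '1': q6 → q6
read '0': q6 → q6
After 5 symbols: q6.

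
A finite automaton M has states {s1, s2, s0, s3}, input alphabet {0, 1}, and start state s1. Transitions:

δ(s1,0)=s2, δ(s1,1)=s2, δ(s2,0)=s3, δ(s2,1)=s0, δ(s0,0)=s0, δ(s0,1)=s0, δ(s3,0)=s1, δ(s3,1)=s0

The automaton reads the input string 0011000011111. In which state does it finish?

s0

start at s1
read '0': s1 → s2
read '0': s2 → s3
read '1': s3 → s0
read '1': s0 → s0
read '0': s0 → s0
read '0': s0 → s0
read '0': s0 → s0
read '0': s0 → s0
read '1': s0 → s0
read '1': s0 → s0
read '1': s0 → s0
read '1': s0 → s0
read '1': s0 → s0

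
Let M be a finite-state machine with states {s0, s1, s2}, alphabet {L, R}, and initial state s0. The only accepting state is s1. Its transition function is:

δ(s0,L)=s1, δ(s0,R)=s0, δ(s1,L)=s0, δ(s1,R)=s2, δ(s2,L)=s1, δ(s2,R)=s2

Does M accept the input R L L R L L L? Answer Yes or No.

Yes

Trace: s0 -R-> s0 -L-> s1 -L-> s0 -R-> s0 -L-> s1 -L-> s0 -L-> s1
End state s1 is accepting.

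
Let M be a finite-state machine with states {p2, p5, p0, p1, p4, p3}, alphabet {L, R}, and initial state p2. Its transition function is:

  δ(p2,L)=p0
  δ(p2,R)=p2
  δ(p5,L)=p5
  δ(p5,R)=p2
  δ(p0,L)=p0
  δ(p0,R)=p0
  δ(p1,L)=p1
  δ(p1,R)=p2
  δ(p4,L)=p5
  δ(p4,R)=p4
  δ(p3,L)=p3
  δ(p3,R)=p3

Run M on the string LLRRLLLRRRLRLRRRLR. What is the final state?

p0

start at p2
read 'L': p2 → p0
read 'L': p0 → p0
read 'R': p0 → p0
read 'R': p0 → p0
read 'L': p0 → p0
read 'L': p0 → p0
read 'L': p0 → p0
read 'R': p0 → p0
read 'R': p0 → p0
read 'R': p0 → p0
read 'L': p0 → p0
read 'R': p0 → p0
read 'L': p0 → p0
read 'R': p0 → p0
read 'R': p0 → p0
read 'R': p0 → p0
read 'L': p0 → p0
read 'R': p0 → p0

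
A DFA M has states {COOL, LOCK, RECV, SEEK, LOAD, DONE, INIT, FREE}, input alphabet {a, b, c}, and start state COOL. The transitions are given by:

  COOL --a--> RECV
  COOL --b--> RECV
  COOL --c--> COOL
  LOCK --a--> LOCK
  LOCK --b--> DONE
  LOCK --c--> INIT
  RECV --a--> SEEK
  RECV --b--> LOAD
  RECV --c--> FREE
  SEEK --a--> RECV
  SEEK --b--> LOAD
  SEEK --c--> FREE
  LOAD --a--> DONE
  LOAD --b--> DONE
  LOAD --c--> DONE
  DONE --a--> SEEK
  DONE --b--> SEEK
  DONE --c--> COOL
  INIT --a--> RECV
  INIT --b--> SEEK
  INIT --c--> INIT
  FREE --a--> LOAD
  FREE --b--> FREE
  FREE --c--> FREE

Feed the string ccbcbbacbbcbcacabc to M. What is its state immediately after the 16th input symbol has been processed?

COOL → COOL → COOL → RECV → FREE → FREE → FREE → LOAD → DONE → SEEK → LOAD → DONE → SEEK → FREE → LOAD → DONE → SEEK
After 16 symbols: SEEK.

SEEK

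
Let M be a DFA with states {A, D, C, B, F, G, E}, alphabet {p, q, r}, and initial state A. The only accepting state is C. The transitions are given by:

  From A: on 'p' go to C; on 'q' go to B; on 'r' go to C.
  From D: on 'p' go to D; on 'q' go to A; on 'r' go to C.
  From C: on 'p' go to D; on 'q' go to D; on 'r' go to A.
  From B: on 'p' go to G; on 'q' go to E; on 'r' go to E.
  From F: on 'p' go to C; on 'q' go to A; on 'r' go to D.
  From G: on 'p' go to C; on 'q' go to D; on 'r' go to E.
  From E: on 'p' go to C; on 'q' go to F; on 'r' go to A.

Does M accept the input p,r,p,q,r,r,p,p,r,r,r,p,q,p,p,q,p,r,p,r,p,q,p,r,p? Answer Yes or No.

No

start at A
read 'p': A → C
read 'r': C → A
read 'p': A → C
read 'q': C → D
read 'r': D → C
read 'r': C → A
read 'p': A → C
read 'p': C → D
read 'r': D → C
read 'r': C → A
read 'r': A → C
read 'p': C → D
read 'q': D → A
read 'p': A → C
read 'p': C → D
read 'q': D → A
read 'p': A → C
read 'r': C → A
read 'p': A → C
read 'r': C → A
read 'p': A → C
read 'q': C → D
read 'p': D → D
read 'r': D → C
read 'p': C → D
End state D is not accepting.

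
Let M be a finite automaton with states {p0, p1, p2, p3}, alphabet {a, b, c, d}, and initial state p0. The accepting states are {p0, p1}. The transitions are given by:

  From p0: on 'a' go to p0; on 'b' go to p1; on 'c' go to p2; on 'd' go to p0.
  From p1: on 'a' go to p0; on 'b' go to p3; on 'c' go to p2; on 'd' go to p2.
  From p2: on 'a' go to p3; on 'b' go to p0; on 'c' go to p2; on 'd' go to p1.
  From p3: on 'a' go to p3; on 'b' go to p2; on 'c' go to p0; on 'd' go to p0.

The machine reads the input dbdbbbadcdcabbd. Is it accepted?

Trace: p0 -d-> p0 -b-> p1 -d-> p2 -b-> p0 -b-> p1 -b-> p3 -a-> p3 -d-> p0 -c-> p2 -d-> p1 -c-> p2 -a-> p3 -b-> p2 -b-> p0 -d-> p0
End state p0 is accepting.

Yes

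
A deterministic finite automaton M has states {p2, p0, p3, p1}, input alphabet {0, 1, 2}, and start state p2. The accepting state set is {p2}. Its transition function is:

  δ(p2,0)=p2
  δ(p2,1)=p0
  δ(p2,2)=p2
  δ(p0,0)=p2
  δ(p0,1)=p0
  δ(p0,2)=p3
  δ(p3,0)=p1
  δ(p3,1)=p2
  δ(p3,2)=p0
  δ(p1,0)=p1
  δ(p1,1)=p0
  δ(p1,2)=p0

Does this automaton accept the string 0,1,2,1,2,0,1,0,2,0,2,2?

Trace: p2 -0-> p2 -1-> p0 -2-> p3 -1-> p2 -2-> p2 -0-> p2 -1-> p0 -0-> p2 -2-> p2 -0-> p2 -2-> p2 -2-> p2
End state p2 is accepting.

Yes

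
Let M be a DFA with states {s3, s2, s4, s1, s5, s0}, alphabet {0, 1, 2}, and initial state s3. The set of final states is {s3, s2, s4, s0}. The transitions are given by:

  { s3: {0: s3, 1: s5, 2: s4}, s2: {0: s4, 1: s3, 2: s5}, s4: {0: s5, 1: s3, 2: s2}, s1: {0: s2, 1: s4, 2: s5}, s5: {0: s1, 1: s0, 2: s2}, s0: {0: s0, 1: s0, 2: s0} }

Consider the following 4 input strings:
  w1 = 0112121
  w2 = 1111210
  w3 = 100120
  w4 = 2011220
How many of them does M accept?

3

w1: Trace: s3 -0-> s3 -1-> s5 -1-> s0 -2-> s0 -1-> s0 -2-> s0 -1-> s0  → end s0, accepted
w2: Trace: s3 -1-> s5 -1-> s0 -1-> s0 -1-> s0 -2-> s0 -1-> s0 -0-> s0  → end s0, accepted
w3: Trace: s3 -1-> s5 -0-> s1 -0-> s2 -1-> s3 -2-> s4 -0-> s5  → end s5, rejected
w4: Trace: s3 -2-> s4 -0-> s5 -1-> s0 -1-> s0 -2-> s0 -2-> s0 -0-> s0  → end s0, accepted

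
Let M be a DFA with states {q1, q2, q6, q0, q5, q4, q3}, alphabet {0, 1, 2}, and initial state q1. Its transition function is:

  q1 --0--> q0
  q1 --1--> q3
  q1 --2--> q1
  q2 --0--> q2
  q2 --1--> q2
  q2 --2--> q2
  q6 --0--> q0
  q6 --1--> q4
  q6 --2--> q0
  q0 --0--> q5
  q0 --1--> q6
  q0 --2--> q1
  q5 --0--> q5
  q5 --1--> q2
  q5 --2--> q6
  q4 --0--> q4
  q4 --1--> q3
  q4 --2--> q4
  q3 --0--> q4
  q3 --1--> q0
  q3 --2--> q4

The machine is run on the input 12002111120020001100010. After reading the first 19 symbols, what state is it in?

Trace: q1 -1-> q3 -2-> q4 -0-> q4 -0-> q4 -2-> q4 -1-> q3 -1-> q0 -1-> q6 -1-> q4 -2-> q4 -0-> q4 -0-> q4 -2-> q4 -0-> q4 -0-> q4 -0-> q4 -1-> q3 -1-> q0 -0-> q5
After 19 symbols: q5.

q5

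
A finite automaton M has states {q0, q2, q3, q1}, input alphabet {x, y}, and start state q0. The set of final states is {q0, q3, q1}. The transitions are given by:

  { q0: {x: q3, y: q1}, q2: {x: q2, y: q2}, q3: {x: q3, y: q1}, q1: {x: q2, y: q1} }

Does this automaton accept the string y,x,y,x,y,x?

No

start at q0
read 'y': q0 → q1
read 'x': q1 → q2
read 'y': q2 → q2
read 'x': q2 → q2
read 'y': q2 → q2
read 'x': q2 → q2
End state q2 is not accepting.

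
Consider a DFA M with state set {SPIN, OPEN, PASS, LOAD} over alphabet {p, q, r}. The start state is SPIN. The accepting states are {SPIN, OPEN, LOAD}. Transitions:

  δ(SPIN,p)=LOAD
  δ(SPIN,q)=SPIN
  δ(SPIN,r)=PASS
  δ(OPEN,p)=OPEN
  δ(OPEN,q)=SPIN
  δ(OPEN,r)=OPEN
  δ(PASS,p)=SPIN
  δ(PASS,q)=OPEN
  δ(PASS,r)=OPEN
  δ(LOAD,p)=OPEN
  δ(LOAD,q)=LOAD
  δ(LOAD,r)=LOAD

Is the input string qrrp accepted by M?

Yes

Trace: SPIN -q-> SPIN -r-> PASS -r-> OPEN -p-> OPEN
End state OPEN is accepting.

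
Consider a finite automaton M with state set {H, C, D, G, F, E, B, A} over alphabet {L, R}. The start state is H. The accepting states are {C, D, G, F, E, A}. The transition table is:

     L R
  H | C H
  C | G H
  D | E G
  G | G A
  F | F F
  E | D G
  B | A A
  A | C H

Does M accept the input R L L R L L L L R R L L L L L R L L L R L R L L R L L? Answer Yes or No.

Trace: H -R-> H -L-> C -L-> G -R-> A -L-> C -L-> G -L-> G -L-> G -R-> A -R-> H -L-> C -L-> G -L-> G -L-> G -L-> G -R-> A -L-> C -L-> G -L-> G -R-> A -L-> C -R-> H -L-> C -L-> G -R-> A -L-> C -L-> G
End state G is accepting.

Yes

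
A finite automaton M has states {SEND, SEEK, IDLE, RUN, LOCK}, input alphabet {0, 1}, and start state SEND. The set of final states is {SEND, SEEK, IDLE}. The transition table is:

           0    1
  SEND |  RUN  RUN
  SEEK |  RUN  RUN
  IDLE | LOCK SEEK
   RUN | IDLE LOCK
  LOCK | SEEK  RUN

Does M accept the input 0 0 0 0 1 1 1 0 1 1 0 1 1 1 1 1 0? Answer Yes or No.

Yes

Trace: SEND -0-> RUN -0-> IDLE -0-> LOCK -0-> SEEK -1-> RUN -1-> LOCK -1-> RUN -0-> IDLE -1-> SEEK -1-> RUN -0-> IDLE -1-> SEEK -1-> RUN -1-> LOCK -1-> RUN -1-> LOCK -0-> SEEK
End state SEEK is accepting.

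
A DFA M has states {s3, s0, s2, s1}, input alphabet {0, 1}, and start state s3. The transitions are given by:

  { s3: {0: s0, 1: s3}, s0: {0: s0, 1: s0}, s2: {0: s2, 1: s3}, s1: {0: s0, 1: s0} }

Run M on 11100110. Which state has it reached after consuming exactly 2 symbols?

s3

s3 → s3 → s3
After 2 symbols: s3.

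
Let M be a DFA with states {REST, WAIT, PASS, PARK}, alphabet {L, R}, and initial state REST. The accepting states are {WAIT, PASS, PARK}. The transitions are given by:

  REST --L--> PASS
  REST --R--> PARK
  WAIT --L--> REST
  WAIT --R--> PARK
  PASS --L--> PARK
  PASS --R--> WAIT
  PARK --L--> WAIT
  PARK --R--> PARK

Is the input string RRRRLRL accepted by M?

REST → PARK → PARK → PARK → PARK → WAIT → PARK → WAIT
End state WAIT is accepting.

Yes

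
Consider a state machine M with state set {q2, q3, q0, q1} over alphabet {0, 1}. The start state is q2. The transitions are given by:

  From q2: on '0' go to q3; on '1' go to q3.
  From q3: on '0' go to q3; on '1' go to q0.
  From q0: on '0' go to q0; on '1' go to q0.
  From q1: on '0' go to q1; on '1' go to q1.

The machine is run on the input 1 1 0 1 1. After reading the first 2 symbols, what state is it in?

q0

Trace: q2 -1-> q3 -1-> q0
After 2 symbols: q0.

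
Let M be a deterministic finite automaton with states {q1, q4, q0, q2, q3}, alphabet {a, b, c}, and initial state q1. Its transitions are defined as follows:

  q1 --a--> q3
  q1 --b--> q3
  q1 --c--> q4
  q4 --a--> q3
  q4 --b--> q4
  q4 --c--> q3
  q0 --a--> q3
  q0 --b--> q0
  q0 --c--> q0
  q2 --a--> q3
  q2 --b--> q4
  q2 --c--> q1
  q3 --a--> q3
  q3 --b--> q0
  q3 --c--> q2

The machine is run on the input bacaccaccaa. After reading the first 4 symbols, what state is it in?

Trace: q1 -b-> q3 -a-> q3 -c-> q2 -a-> q3
After 4 symbols: q3.

q3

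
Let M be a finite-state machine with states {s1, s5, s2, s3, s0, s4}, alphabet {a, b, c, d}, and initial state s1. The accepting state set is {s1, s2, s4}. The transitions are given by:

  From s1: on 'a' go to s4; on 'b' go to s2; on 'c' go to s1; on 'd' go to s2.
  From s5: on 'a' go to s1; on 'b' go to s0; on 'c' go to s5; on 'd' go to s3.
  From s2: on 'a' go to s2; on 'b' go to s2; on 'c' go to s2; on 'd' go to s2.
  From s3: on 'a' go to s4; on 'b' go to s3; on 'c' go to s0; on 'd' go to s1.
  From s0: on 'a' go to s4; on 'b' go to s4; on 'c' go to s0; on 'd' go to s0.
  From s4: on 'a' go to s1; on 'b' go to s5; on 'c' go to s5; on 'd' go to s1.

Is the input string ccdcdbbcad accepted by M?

Trace: s1 -c-> s1 -c-> s1 -d-> s2 -c-> s2 -d-> s2 -b-> s2 -b-> s2 -c-> s2 -a-> s2 -d-> s2
End state s2 is accepting.

Yes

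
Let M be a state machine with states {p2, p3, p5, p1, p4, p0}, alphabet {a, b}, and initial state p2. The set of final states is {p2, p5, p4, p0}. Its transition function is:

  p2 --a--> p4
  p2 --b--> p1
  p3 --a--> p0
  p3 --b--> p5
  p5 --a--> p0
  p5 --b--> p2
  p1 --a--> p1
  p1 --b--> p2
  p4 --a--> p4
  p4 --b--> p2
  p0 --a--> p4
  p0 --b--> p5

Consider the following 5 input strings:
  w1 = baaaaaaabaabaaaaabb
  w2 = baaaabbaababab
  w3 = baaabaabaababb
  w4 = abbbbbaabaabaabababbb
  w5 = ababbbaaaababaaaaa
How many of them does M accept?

3

w1:
  start at p2
  read 'b': p2 → p1
  read 'a': p1 → p1
  read 'a': p1 → p1
  read 'a': p1 → p1
  read 'a': p1 → p1
  read 'a': p1 → p1
  read 'a': p1 → p1
  read 'a': p1 → p1
  read 'b': p1 → p2
  read 'a': p2 → p4
  read 'a': p4 → p4
  read 'b': p4 → p2
  read 'a': p2 → p4
  read 'a': p4 → p4
  read 'a': p4 → p4
  read 'a': p4 → p4
  read 'a': p4 → p4
  read 'b': p4 → p2
  read 'b': p2 → p1
  end p1, rejected
w2:
  start at p2
  read 'b': p2 → p1
  read 'a': p1 → p1
  read 'a': p1 → p1
  read 'a': p1 → p1
  read 'a': p1 → p1
  read 'b': p1 → p2
  read 'b': p2 → p1
  read 'a': p1 → p1
  read 'a': p1 → p1
  read 'b': p1 → p2
  read 'a': p2 → p4
  read 'b': p4 → p2
  read 'a': p2 → p4
  read 'b': p4 → p2
  end p2, accepted
w3:
  start at p2
  read 'b': p2 → p1
  read 'a': p1 → p1
  read 'a': p1 → p1
  read 'a': p1 → p1
  read 'b': p1 → p2
  read 'a': p2 → p4
  read 'a': p4 → p4
  read 'b': p4 → p2
  read 'a': p2 → p4
  read 'a': p4 → p4
  read 'b': p4 → p2
  read 'a': p2 → p4
  read 'b': p4 → p2
  read 'b': p2 → p1
  end p1, rejected
w4:
  start at p2
  read 'a': p2 → p4
  read 'b': p4 → p2
  read 'b': p2 → p1
  read 'b': p1 → p2
  read 'b': p2 → p1
  read 'b': p1 → p2
  read 'a': p2 → p4
  read 'a': p4 → p4
  read 'b': p4 → p2
  read 'a': p2 → p4
  read 'a': p4 → p4
  read 'b': p4 → p2
  read 'a': p2 → p4
  read 'a': p4 → p4
  read 'b': p4 → p2
  read 'a': p2 → p4
  read 'b': p4 → p2
  read 'a': p2 → p4
  read 'b': p4 → p2
  read 'b': p2 → p1
  read 'b': p1 → p2
  end p2, accepted
w5:
  start at p2
  read 'a': p2 → p4
  read 'b': p4 → p2
  read 'a': p2 → p4
  read 'b': p4 → p2
  read 'b': p2 → p1
  read 'b': p1 → p2
  read 'a': p2 → p4
  read 'a': p4 → p4
  read 'a': p4 → p4
  read 'a': p4 → p4
  read 'b': p4 → p2
  read 'a': p2 → p4
  read 'b': p4 → p2
  read 'a': p2 → p4
  read 'a': p4 → p4
  read 'a': p4 → p4
  read 'a': p4 → p4
  read 'a': p4 → p4
  end p4, accepted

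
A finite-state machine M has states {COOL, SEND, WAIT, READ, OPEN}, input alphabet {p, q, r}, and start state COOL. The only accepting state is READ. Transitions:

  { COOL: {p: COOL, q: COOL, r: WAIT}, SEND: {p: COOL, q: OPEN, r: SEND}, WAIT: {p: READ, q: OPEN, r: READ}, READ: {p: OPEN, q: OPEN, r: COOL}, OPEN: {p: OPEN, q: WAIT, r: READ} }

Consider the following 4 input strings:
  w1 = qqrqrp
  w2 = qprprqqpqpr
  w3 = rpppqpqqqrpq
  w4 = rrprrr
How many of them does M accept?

0

w1: COOL → COOL → COOL → WAIT → OPEN → READ → OPEN  → end OPEN, rejected
w2: COOL → COOL → COOL → WAIT → READ → COOL → COOL → COOL → COOL → COOL → COOL → WAIT  → end WAIT, rejected
w3: COOL → WAIT → READ → OPEN → OPEN → WAIT → READ → OPEN → WAIT → OPEN → READ → OPEN → WAIT  → end WAIT, rejected
w4: COOL → WAIT → READ → OPEN → READ → COOL → WAIT  → end WAIT, rejected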